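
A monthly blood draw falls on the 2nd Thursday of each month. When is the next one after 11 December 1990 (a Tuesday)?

December 1990 starts on a Saturday; its first Thursday is the 6th, so the 2nd Thursday is the 13th — 13 December 1990.
13 December 1990 is after 11 December 1990, so that is the next one.

13 December 1990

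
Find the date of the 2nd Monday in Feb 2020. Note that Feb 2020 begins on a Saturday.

Feb 10, 2020

Feb 2020 begins on a Saturday, so the first Monday is Feb 3 (2 days later).
The 2nd Monday is 1 weeks later: 3 + 7 = 10.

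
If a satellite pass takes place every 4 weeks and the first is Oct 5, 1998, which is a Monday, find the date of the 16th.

Nov 29, 1999

The 16th occurrence is 15 intervals after the first: 15 × 28 = 420 days after Oct 5, 1998.
Oct has 31 days — 26 days to the end of Oct leaves 394.
Nov has 30 days (364 left).
Dec has 31 days (333 left).
Jan has 31 days (302 left).
Feb has 28 days (274 left).
Mar has 31 days (243 left).
Apr has 30 days (213 left).
May has 31 days (182 left).
Jun has 30 days (152 left).
Jul has 31 days (121 left).
Aug has 31 days (90 left).
Sep has 30 days (60 left).
Oct has 31 days (29 left).
29 days into Nov → Nov 29, 1999.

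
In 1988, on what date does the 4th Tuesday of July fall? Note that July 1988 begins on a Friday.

July 1988 begins on a Friday, so the first Tuesday is July 5 (4 days later).
The 4th Tuesday is 3 weeks later: 5 + 21 = 26.

1988-07-26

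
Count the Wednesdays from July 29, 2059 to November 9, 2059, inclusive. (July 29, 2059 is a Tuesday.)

15

July 29, 2059 is a Tuesday; the first Wednesday on or after it is July 30, 2059 (1 day later).
From July 30, 2059 to November 9, 2059: 1 + 31 + 30 + 31 + 9 = 102 days (rest of July, August, September, October, November).
102 ÷ 7 = 14 full weeks with remainder 4, so 14 more Wednesdays after the first → 15.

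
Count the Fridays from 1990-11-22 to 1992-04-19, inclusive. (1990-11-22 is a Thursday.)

1990-11-22 is a Thursday; the first Friday on or after it is 1990-11-23 (1 day later).
From 1990-11-23 to 1992-04-19: 38 + 365 + 110 = 513 days (rest of 1990, 1991, to 1992-04-19 in 1992).
513 ÷ 7 = 73 full weeks with remainder 2, so 73 more Fridays after the first → 74.

74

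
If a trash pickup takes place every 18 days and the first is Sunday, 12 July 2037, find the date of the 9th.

3 December 2037

The 9th occurrence is 8 intervals after the first: 8 × 18 = 144 days after 12 July 2037.
July has 31 days — 19 days to the end of July leaves 125.
August has 31 days (94 left).
September has 30 days (64 left).
October has 31 days (33 left).
November has 30 days (3 left).
3 days into December → 3 December 2037.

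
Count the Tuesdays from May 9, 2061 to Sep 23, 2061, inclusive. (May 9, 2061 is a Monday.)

20

May 9, 2061 is a Monday; the first Tuesday on or after it is May 10, 2061 (1 day later).
From May 10, 2061 to Sep 23, 2061: 21 + 30 + 31 + 31 + 23 = 136 days (rest of May, Jun, Jul, Aug, Sep).
136 ÷ 7 = 19 full weeks with remainder 3, so 19 more Tuesdays after the first → 20.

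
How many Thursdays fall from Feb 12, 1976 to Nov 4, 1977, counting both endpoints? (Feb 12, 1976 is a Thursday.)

91

Feb 12, 1976 is a Thursday; the first Thursday on or after it is Feb 12, 1976.
From Feb 12, 1976 to Nov 4, 1977: 323 + 308 = 631 days (rest of 1976, to Nov 4, 1977 in 1977).
631 ÷ 7 = 90 full weeks with remainder 1, so 90 more Thursdays after the first → 91.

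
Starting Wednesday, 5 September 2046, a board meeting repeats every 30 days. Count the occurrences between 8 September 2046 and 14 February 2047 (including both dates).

Occurrences land 30·i days after 5 September 2046 for i = 0, 1, 2, …
8 September 2046 is 3 days after the start; 3 ÷ 30 = 0 remainder 3; since the remainder is 3, round up to i = 1. First occurrence in the window: #2 on 5 October 2046 (1×30 = 30 days in).
14 February 2047 is 162 days after the start; 162 ÷ 30 = 5 remainder 12. Last occurrence in the window: #6 on 2 February 2047.
Occurrences #2 through #6: 5 in total.

5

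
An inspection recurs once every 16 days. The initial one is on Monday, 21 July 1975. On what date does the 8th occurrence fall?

The 8th occurrence is 7 intervals after the first: 7 × 16 = 112 days after 21 July 1975.
July has 31 days — 10 days to the end of July leaves 102.
August has 31 days (71 left).
September has 30 days (41 left).
October has 31 days (10 left).
10 days into November → 10 November 1975.

10 November 1975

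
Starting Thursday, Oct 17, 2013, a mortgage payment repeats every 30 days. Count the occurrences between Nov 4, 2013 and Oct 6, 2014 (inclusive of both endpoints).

11

Occurrences land 30·i days after Oct 17, 2013 for i = 0, 1, 2, …
Nov 4, 2013 is 18 days after the start; 18 ÷ 30 = 0 remainder 18; since the remainder is 18, round up to i = 1. First occurrence in the window: #2 on Nov 16, 2013 (1×30 = 30 days in).
Oct 6, 2014 is 354 days after the start; 354 ÷ 30 = 11 remainder 24. Last occurrence in the window: #12 on Sep 12, 2014.
Occurrences #2 through #12: 11 in total.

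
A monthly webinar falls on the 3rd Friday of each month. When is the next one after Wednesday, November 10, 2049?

November 2049 starts on a Monday; its first Friday is the 5th, so the 3rd Friday is the 19th — November 19, 2049.
November 19, 2049 is after November 10, 2049, so that is the next one.

November 19, 2049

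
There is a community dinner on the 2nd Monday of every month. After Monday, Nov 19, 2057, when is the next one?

Nov 2057 starts on a Thursday; its first Monday is the 5th, so the 2nd Monday is the 12th — Nov 12, 2057.
That is not after Nov 19, 2057, so look at Dec 2057.
Dec 2057 starts on a Saturday; its first Monday is the 3rd, so the 2nd Monday is the 10th — Dec 10, 2057.

Dec 10, 2057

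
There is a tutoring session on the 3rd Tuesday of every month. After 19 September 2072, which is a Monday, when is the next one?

September 2072 starts on a Thursday; its first Tuesday is the 6th, so the 3rd Tuesday is the 20th — 20 September 2072.
20 September 2072 is after 19 September 2072, so that is the next one.

20 September 2072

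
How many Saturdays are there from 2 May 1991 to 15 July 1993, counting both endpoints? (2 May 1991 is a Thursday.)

2 May 1991 is a Thursday; the first Saturday on or after it is 4 May 1991 (2 days later).
From 4 May 1991 to 15 July 1993: 241 + 366 + 196 = 803 days (rest of 1991, 1992, to 15 July 1993 in 1993).
803 ÷ 7 = 114 full weeks with remainder 5, so 114 more Saturdays after the first → 115.

115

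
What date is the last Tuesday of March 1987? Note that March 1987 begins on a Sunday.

1987-03-31

March 1987 begins on a Sunday, so the first Tuesday is March 3 (2 days later).
March 1987 has 31 days. Adding weeks: 3, 10, 17, 24, 31 — the last one ≤ 31 is the 31st.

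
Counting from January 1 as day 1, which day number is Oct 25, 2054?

Days in months before Oct: 31 + 28 + 31 + 30 + 31 + 30 + 31 + 31 + 30 = 273.
Plus 25 days into Oct → day 298.

298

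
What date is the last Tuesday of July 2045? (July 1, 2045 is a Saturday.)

July 2045 begins on a Saturday, so the first Tuesday is July 4 (3 days later).
July 2045 has 31 days. Adding weeks: 4, 11, 18, 25 — the last one ≤ 31 is the 25th.

2045-07-25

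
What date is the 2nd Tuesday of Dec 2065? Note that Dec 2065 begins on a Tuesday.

Dec 2065 begins on a Tuesday, so the first Tuesday is Dec 1.
The 2nd Tuesday is 1 weeks later: 1 + 7 = 8.

Dec 8, 2065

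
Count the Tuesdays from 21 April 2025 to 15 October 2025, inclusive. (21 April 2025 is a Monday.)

21 April 2025 is a Monday; the first Tuesday on or after it is 22 April 2025 (1 day later).
From 22 April 2025 to 15 October 2025: 8 + 31 + 30 + 31 + 31 + 30 + 15 = 176 days (rest of April, May, June, July, August, September, October).
176 ÷ 7 = 25 full weeks with remainder 1, so 25 more Tuesdays after the first → 26.

26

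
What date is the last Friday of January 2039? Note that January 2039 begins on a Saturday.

January 2039 begins on a Saturday, so the first Friday is January 7 (6 days later).
January 2039 has 31 days. Adding weeks: 7, 14, 21, 28 — the last one ≤ 31 is the 28th.

January 28, 2039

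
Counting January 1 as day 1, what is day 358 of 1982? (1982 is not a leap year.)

1982-12-24

January has 31 days (358 − 31 = 327 remain).
February has 28 days (327 − 28 = 299 remain).
March has 31 days (299 − 31 = 268 remain).
April has 30 days (268 − 30 = 238 remain).
May has 31 days (238 − 31 = 207 remain).
June has 30 days (207 − 30 = 177 remain).
July has 31 days (177 − 31 = 146 remain).
August has 31 days (146 − 31 = 115 remain).
September has 30 days (115 − 30 = 85 remain).
October has 31 days (85 − 31 = 54 remain).
November has 30 days (54 − 30 = 24 remain).
24 into December → December 24.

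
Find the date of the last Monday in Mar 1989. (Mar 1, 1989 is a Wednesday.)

Mar 27, 1989

Mar 1989 begins on a Wednesday, so the first Monday is Mar 6 (5 days later).
Mar 1989 has 31 days. Adding weeks: 6, 13, 20, 27 — the last one ≤ 31 is the 27th.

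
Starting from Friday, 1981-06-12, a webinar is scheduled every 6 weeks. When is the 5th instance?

The 5th occurrence is 4 intervals after the first: 4 × 42 = 168 days after 1981-06-12.
June has 30 days — 18 days to the end of June leaves 150.
July has 31 days (119 left).
August has 31 days (88 left).
September has 30 days (58 left).
October has 31 days (27 left).
27 days into November → 1981-11-27.

1981-11-27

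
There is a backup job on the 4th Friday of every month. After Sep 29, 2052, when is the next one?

Sep 2052 starts on a Sunday; its first Friday is the 6th, so the 4th Friday is the 27th — Sep 27, 2052.
That is not after Sep 29, 2052, so look at Oct 2052.
Oct 2052 starts on a Tuesday; its first Friday is the 4th, so the 4th Friday is the 25th — Oct 25, 2052.

Oct 25, 2052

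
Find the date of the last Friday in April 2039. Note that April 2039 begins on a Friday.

April 29, 2039

April 2039 begins on a Friday, so the first Friday is April 1.
April 2039 has 30 days. Adding weeks: 1, 8, 15, 22, 29 — the last one ≤ 30 is the 29th.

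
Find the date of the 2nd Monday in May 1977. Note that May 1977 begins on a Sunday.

9 May 1977

May 1977 begins on a Sunday, so the first Monday is May 2 (1 day later).
The 2nd Monday is 1 weeks later: 2 + 7 = 9.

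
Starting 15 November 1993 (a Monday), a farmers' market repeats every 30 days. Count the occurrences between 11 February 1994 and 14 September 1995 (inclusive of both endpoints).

20

Occurrences land 30·i days after 15 November 1993 for i = 0, 1, 2, …
11 February 1994 is 88 days after the start; 88 ÷ 30 = 2 remainder 28; since the remainder is 28, round up to i = 3. First occurrence in the window: #4 on 13 February 1994 (3×30 = 90 days in).
14 September 1995 is 668 days after the start; 668 ÷ 30 = 22 remainder 8. Last occurrence in the window: #23 on 6 September 1995.
Occurrences #4 through #23: 20 in total.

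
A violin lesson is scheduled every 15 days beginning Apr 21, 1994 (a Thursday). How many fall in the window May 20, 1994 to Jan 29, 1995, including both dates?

17

Occurrences land 15·i days after Apr 21, 1994 for i = 0, 1, 2, …
May 20, 1994 is 29 days after the start; 29 ÷ 15 = 1 remainder 14; since the remainder is 14, round up to i = 2. First occurrence in the window: #3 on May 21, 1994 (2×15 = 30 days in).
Jan 29, 1995 is 283 days after the start; 283 ÷ 15 = 18 remainder 13. Last occurrence in the window: #19 on Jan 16, 1995.
Occurrences #3 through #19: 17 in total.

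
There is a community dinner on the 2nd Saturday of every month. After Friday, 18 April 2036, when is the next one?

10 May 2036

April 2036 starts on a Tuesday; its first Saturday is the 5th, so the 2nd Saturday is the 12th — 12 April 2036.
That is not after 18 April 2036, so look at May 2036.
May 2036 starts on a Thursday; its first Saturday is the 3rd, so the 2nd Saturday is the 10th — 10 May 2036.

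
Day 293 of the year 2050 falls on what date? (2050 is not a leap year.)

January has 31 days (293 − 31 = 262 remain).
February has 28 days (262 − 28 = 234 remain).
March has 31 days (234 − 31 = 203 remain).
April has 30 days (203 − 30 = 173 remain).
May has 31 days (173 − 31 = 142 remain).
June has 30 days (142 − 30 = 112 remain).
July has 31 days (112 − 31 = 81 remain).
August has 31 days (81 − 31 = 50 remain).
September has 30 days (50 − 30 = 20 remain).
20 into October → October 20.

2050-10-20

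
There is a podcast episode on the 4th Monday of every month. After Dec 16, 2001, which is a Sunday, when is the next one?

Dec 2001 starts on a Saturday; its first Monday is the 3rd, so the 4th Monday is the 24th — Dec 24, 2001.
Dec 24, 2001 is after Dec 16, 2001, so that is the next one.

Dec 24, 2001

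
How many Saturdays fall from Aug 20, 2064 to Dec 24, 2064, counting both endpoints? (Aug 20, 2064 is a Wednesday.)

Aug 20, 2064 is a Wednesday; the first Saturday on or after it is Aug 23, 2064 (3 days later).
From Aug 23, 2064 to Dec 24, 2064: 8 + 30 + 31 + 30 + 24 = 123 days (rest of Aug, Sep, Oct, Nov, Dec).
123 ÷ 7 = 17 full weeks with remainder 4, so 17 more Saturdays after the first → 18.

18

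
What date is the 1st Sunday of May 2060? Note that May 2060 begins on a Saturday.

May 2060 begins on a Saturday, so the first Sunday is May 2 (1 day later).

May 2, 2060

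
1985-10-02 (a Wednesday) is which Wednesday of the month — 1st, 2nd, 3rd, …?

1st

Day 2 falls in week ⌈2/7⌉ of the month.
Days 1–7 hold the 1st Wednesday, 8–14 the 2nd, 15–21 the 3rd, 22–28 the 4th, 29–31 the 5th.
2 is in the range for the 1st.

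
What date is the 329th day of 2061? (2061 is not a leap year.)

January has 31 days (329 − 31 = 298 remain).
February has 28 days (298 − 28 = 270 remain).
March has 31 days (270 − 31 = 239 remain).
April has 30 days (239 − 30 = 209 remain).
May has 31 days (209 − 31 = 178 remain).
June has 30 days (178 − 30 = 148 remain).
July has 31 days (148 − 31 = 117 remain).
August has 31 days (117 − 31 = 86 remain).
September has 30 days (86 − 30 = 56 remain).
October has 31 days (56 − 31 = 25 remain).
25 into November → November 25.

2061-11-25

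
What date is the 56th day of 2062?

January has 31 days (56 − 31 = 25 remain).
25 into February → February 25.

2062-02-25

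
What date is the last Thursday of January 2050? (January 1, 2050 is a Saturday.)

2050-01-27

January 2050 begins on a Saturday, so the first Thursday is January 6 (5 days later).
January 2050 has 31 days. Adding weeks: 6, 13, 20, 27 — the last one ≤ 31 is the 27th.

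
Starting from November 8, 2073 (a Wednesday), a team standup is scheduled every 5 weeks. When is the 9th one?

The 9th occurrence is 8 intervals after the first: 8 × 35 = 280 days after November 8, 2073.
November has 30 days — 22 days to the end of November leaves 258.
December has 31 days (227 left).
January has 31 days (196 left).
February has 28 days (168 left).
March has 31 days (137 left).
April has 30 days (107 left).
May has 31 days (76 left).
June has 30 days (46 left).
July has 31 days (15 left).
15 days into August → August 15, 2074.

August 15, 2074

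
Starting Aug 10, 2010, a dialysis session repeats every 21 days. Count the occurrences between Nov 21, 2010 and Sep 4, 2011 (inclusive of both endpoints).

14

Occurrences land 21·i days after Aug 10, 2010 for i = 0, 1, 2, …
Nov 21, 2010 is 103 days after the start; 103 ÷ 21 = 4 remainder 19; since the remainder is 19, round up to i = 5. First occurrence in the window: #6 on Nov 23, 2010 (5×21 = 105 days in).
Sep 4, 2011 is 390 days after the start; 390 ÷ 21 = 18 remainder 12. Last occurrence in the window: #19 on Aug 23, 2011.
Occurrences #6 through #19: 14 in total.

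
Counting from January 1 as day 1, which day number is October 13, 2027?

Days in months before October: 31 + 28 + 31 + 30 + 31 + 30 + 31 + 31 + 30 = 273.
Plus 13 days into October → day 286.

286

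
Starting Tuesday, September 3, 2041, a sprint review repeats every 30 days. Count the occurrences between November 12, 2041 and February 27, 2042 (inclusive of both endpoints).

3

Occurrences land 30·i days after September 3, 2041 for i = 0, 1, 2, …
November 12, 2041 is 70 days after the start; 70 ÷ 30 = 2 remainder 10; since the remainder is 10, round up to i = 3. First occurrence in the window: #4 on December 2, 2041 (3×30 = 90 days in).
February 27, 2042 is 177 days after the start; 177 ÷ 30 = 5 remainder 27. Last occurrence in the window: #6 on January 31, 2042.
Occurrences #4 through #6: 3 in total.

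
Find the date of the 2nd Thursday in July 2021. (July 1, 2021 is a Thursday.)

July 2021 begins on a Thursday, so the first Thursday is July 1.
The 2nd Thursday is 1 weeks later: 1 + 7 = 8.

July 8, 2021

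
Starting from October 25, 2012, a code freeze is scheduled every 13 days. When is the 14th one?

April 12, 2013

The 14th occurrence is 13 intervals after the first: 13 × 13 = 169 days after October 25, 2012.
October has 31 days — 6 days to the end of October leaves 163.
November has 30 days (133 left).
December has 31 days (102 left).
January has 31 days (71 left).
February has 28 days (43 left).
March has 31 days (12 left).
12 days into April → April 12, 2013.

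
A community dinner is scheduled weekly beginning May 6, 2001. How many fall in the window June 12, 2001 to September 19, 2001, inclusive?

Occurrences land 7·i days after May 6, 2001 for i = 0, 1, 2, …
June 12, 2001 is 37 days after the start; 37 ÷ 7 = 5 remainder 2; since the remainder is 2, round up to i = 6. First occurrence in the window: #7 on June 17, 2001 (6×7 = 42 days in).
September 19, 2001 is 136 days after the start; 136 ÷ 7 = 19 remainder 3. Last occurrence in the window: #20 on September 16, 2001.
Occurrences #7 through #20: 14 in total.

14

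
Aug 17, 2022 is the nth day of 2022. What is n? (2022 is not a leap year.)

Days in months before Aug: 31 + 28 + 31 + 30 + 31 + 30 + 31 = 212.
Plus 17 days into Aug → day 229.

229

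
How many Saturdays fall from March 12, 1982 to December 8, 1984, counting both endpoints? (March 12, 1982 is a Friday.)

March 12, 1982 is a Friday; the first Saturday on or after it is March 13, 1982 (1 day later).
From March 13, 1982 to December 8, 1984: 293 + 365 + 343 = 1001 days (rest of 1982, 1983, to December 8, 1984 in 1984).
1001 ÷ 7 = 143 full weeks with remainder 0, so 143 more Saturdays after the first → 144.

144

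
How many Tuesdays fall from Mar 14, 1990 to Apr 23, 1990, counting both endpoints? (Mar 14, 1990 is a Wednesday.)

Mar 14, 1990 is a Wednesday; the first Tuesday on or after it is Mar 20, 1990 (6 days later).
From Mar 20, 1990 to Apr 23, 1990: 11 + 23 = 34 days (rest of Mar, Apr).
34 ÷ 7 = 4 full weeks with remainder 6, so 4 more Tuesdays after the first → 5.

5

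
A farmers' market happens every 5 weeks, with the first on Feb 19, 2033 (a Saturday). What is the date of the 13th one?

Apr 15, 2034

The 13th occurrence is 12 intervals after the first: 12 × 35 = 420 days after Feb 19, 2033.
Feb has 28 days — 9 days to the end of Feb leaves 411.
From end of Feb to end of 2033 is 306 days (105 left).
Jan has 31 days (74 left).
Feb has 28 days (46 left).
Mar has 31 days (15 left).
15 days into Apr → Apr 15, 2034.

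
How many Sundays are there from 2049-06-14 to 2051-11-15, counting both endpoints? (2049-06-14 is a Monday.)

2049-06-14 is a Monday; the first Sunday on or after it is 2049-06-20 (6 days later).
From 2049-06-20 to 2051-11-15: 194 + 365 + 319 = 878 days (rest of 2049, 2050, to 2051-11-15 in 2051).
878 ÷ 7 = 125 full weeks with remainder 3, so 125 more Sundays after the first → 126.

126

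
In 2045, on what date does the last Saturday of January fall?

January 28, 2045

The first Saturday of January 2045 is January 7.
January 2045 has 31 days. Adding weeks: 7, 14, 21, 28 — the last one ≤ 31 is the 28th.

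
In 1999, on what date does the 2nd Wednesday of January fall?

1999-01-13

The first Wednesday of January 1999 is January 6.
The 2nd Wednesday is 1 weeks later: 6 + 7 = 13.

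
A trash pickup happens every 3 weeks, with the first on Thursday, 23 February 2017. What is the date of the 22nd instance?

The 22nd occurrence is 21 intervals after the first: 21 × 21 = 441 days after 23 February 2017.
February has 28 days — 5 days to the end of February leaves 436.
From end of February to end of 2017 is 306 days (130 left).
January has 31 days (99 left).
February has 28 days (71 left).
March has 31 days (40 left).
April has 30 days (10 left).
10 days into May → 10 May 2018.

10 May 2018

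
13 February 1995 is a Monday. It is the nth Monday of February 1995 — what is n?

2nd

Day 13 falls in week ⌈13/7⌉ of the month.
Days 1–7 hold the 1st Monday, 8–14 the 2nd, 15–21 the 3rd, 22–28 the 4th, 29–31 the 5th.
13 is in the range for the 2nd.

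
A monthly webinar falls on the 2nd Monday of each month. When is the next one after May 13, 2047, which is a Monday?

May 2047 starts on a Wednesday; its first Monday is the 6th, so the 2nd Monday is the 13th — May 13, 2047.
That is not after May 13, 2047, so look at Jun 2047.
Jun 2047 starts on a Saturday; its first Monday is the 3rd, so the 2nd Monday is the 10th — Jun 10, 2047.

Jun 10, 2047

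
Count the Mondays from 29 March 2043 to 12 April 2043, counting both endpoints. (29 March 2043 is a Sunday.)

29 March 2043 is a Sunday; the first Monday on or after it is 30 March 2043 (1 day later).
From 30 March 2043 to 12 April 2043: 1 + 12 = 13 days (rest of March, April).
13 ÷ 7 = 1 full weeks with remainder 6, so 1 more Mondays after the first → 2.

2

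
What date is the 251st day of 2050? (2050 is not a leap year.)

January has 31 days (251 − 31 = 220 remain).
February has 28 days (220 − 28 = 192 remain).
March has 31 days (192 − 31 = 161 remain).
April has 30 days (161 − 30 = 131 remain).
May has 31 days (131 − 31 = 100 remain).
June has 30 days (100 − 30 = 70 remain).
July has 31 days (70 − 31 = 39 remain).
August has 31 days (39 − 31 = 8 remain).
8 into September → September 8.

September 8, 2050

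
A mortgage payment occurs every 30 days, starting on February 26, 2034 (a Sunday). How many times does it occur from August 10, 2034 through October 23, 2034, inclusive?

Occurrences land 30·i days after February 26, 2034 for i = 0, 1, 2, …
August 10, 2034 is 165 days after the start; 165 ÷ 30 = 5 remainder 15; since the remainder is 15, round up to i = 6. First occurrence in the window: #7 on August 25, 2034 (6×30 = 180 days in).
October 23, 2034 is 239 days after the start; 239 ÷ 30 = 7 remainder 29. Last occurrence in the window: #8 on September 24, 2034.
Occurrences #7 through #8: 2 in total.

2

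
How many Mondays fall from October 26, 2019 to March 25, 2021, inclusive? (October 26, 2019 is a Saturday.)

74

October 26, 2019 is a Saturday; the first Monday on or after it is October 28, 2019 (2 days later).
From October 28, 2019 to March 25, 2021: 64 + 366 + 84 = 514 days (rest of 2019, 2020, to March 25, 2021 in 2021).
514 ÷ 7 = 73 full weeks with remainder 3, so 73 more Mondays after the first → 74.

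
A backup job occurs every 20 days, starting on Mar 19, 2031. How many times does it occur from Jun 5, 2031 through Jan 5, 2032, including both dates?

Occurrences land 20·i days after Mar 19, 2031 for i = 0, 1, 2, …
Jun 5, 2031 is 78 days after the start; 78 ÷ 20 = 3 remainder 18; since the remainder is 18, round up to i = 4. First occurrence in the window: #5 on Jun 7, 2031 (4×20 = 80 days in).
Jan 5, 2032 is 292 days after the start; 292 ÷ 20 = 14 remainder 12. Last occurrence in the window: #15 on Dec 24, 2031.
Occurrences #5 through #15: 11 in total.

11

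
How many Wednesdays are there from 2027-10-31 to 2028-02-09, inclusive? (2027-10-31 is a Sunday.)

2027-10-31 is a Sunday; the first Wednesday on or after it is 2027-11-03 (3 days later).
From 2027-11-03 to 2028-02-09: 27 + 31 + 31 + 9 = 98 days (rest of November, December, January, February).
98 ÷ 7 = 14 full weeks with remainder 0, so 14 more Wednesdays after the first → 15.

15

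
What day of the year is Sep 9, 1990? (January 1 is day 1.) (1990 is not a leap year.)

Days in months before Sep: 31 + 28 + 31 + 30 + 31 + 30 + 31 + 31 = 243.
Plus 9 days into Sep → day 252.

252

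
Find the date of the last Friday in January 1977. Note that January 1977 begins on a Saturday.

January 28, 1977

January 1977 begins on a Saturday, so the first Friday is January 7 (6 days later).
January 1977 has 31 days. Adding weeks: 7, 14, 21, 28 — the last one ≤ 31 is the 28th.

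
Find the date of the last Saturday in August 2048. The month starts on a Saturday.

August 29, 2048

August 2048 begins on a Saturday, so the first Saturday is August 1.
August 2048 has 31 days. Adding weeks: 1, 8, 15, 22, 29 — the last one ≤ 31 is the 29th.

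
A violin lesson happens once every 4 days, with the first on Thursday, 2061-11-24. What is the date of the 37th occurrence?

The 37th occurrence is 36 intervals after the first: 36 × 4 = 144 days after 2061-11-24.
November has 30 days — 6 days to the end of November leaves 138.
December has 31 days (107 left).
January has 31 days (76 left).
February has 28 days (48 left).
March has 31 days (17 left).
17 days into April → 2062-04-17.

2062-04-17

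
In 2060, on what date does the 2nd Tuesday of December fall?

December 2060 begins on a Wednesday, so the first Tuesday is December 7 (6 days later).
The 2nd Tuesday is 1 weeks later: 7 + 7 = 14.

14 December 2060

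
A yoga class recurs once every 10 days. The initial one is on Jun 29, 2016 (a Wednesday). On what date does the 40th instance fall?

Jul 24, 2017

The 40th occurrence is 39 intervals after the first: 39 × 10 = 390 days after Jun 29, 2016.
Jun has 30 days — 1 day to the end of Jun leaves 389.
Jul has 31 days (358 left).
Aug has 31 days (327 left).
Sep has 30 days (297 left).
Oct has 31 days (266 left).
Nov has 30 days (236 left).
Dec has 31 days (205 left).
Jan has 31 days (174 left).
Feb has 28 days (146 left).
Mar has 31 days (115 left).
Apr has 30 days (85 left).
May has 31 days (54 left).
Jun has 30 days (24 left).
24 days into Jul → Jul 24, 2017.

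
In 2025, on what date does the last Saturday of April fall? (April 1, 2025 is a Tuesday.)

April 2025 begins on a Tuesday, so the first Saturday is April 5 (4 days later).
April 2025 has 30 days. Adding weeks: 5, 12, 19, 26 — the last one ≤ 30 is the 26th.

April 26, 2025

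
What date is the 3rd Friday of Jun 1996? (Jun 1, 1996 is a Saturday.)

Jun 21, 1996

Jun 1996 begins on a Saturday, so the first Friday is Jun 7 (6 days later).
The 3rd Friday is 2 weeks later: 7 + 14 = 21.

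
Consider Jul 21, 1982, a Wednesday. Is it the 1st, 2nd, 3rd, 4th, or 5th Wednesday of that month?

Day 21 falls in week ⌈21/7⌉ of the month.
Days 1–7 hold the 1st Wednesday, 8–14 the 2nd, 15–21 the 3rd, 22–28 the 4th, 29–31 the 5th.
21 is in the range for the 3rd.

3rd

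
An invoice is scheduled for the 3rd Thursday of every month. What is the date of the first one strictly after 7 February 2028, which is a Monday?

February 2028 starts on a Tuesday; its first Thursday is the 3rd, so the 3rd Thursday is the 17th — 17 February 2028.
17 February 2028 is after 7 February 2028, so that is the next one.

17 February 2028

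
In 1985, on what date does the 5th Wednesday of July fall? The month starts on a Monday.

July 1985 begins on a Monday, so the first Wednesday is July 3 (2 days later).
The 5th Wednesday is 4 weeks later: 3 + 28 = 31.

31 July 1985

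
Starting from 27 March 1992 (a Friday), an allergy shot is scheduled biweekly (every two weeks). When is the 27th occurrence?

26 March 1993

The 27th occurrence is 26 intervals after the first: 26 × 14 = 364 days after 27 March 1992.
March has 31 days — 4 days to the end of March leaves 360.
April has 30 days (330 left).
May has 31 days (299 left).
June has 30 days (269 left).
July has 31 days (238 left).
August has 31 days (207 left).
September has 30 days (177 left).
October has 31 days (146 left).
November has 30 days (116 left).
December has 31 days (85 left).
January has 31 days (54 left).
February has 28 days (26 left).
26 days into March → 26 March 1993.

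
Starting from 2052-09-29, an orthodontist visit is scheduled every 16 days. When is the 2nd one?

The 2nd occurrence is 1 interval after the first: 1 × 16 = 16 days after 2052-09-29.
September has 30 days — 1 day to the end of September leaves 15.
15 days into October → 2052-10-15.

2052-10-15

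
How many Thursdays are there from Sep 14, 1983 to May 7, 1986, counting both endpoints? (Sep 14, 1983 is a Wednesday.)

Sep 14, 1983 is a Wednesday; the first Thursday on or after it is Sep 15, 1983 (1 day later).
From Sep 15, 1983 to May 7, 1986: 107 + 366 + 365 + 127 = 965 days (rest of 1983, 1984, 1985, to May 7, 1986 in 1986).
965 ÷ 7 = 137 full weeks with remainder 6, so 137 more Thursdays after the first → 138.

138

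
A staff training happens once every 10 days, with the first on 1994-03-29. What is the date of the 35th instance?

The 35th occurrence is 34 intervals after the first: 34 × 10 = 340 days after 1994-03-29.
March has 31 days — 2 days to the end of March leaves 338.
April has 30 days (308 left).
May has 31 days (277 left).
June has 30 days (247 left).
July has 31 days (216 left).
August has 31 days (185 left).
September has 30 days (155 left).
October has 31 days (124 left).
November has 30 days (94 left).
December has 31 days (63 left).
January has 31 days (32 left).
February has 28 days (4 left).
4 days into March → 1995-03-04.

1995-03-04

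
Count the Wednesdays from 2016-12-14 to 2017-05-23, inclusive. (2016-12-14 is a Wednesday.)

2016-12-14 is a Wednesday; the first Wednesday on or after it is 2016-12-14.
From 2016-12-14 to 2017-05-23: 17 + 31 + 28 + 31 + 30 + 23 = 160 days (rest of December, January, February, March, April, May).
160 ÷ 7 = 22 full weeks with remainder 6, so 22 more Wednesdays after the first → 23.

23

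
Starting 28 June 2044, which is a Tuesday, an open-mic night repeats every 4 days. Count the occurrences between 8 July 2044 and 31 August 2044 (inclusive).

14

Occurrences land 4·i days after 28 June 2044 for i = 0, 1, 2, …
8 July 2044 is 10 days after the start; 10 ÷ 4 = 2 remainder 2; since the remainder is 2, round up to i = 3. First occurrence in the window: #4 on 10 July 2044 (3×4 = 12 days in).
31 August 2044 is 64 days after the start; 64 ÷ 4 = 16 remainder 0. Last occurrence in the window: #17 on 31 August 2044.
Occurrences #4 through #17: 14 in total.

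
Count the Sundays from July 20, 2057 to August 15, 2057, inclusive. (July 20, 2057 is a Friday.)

July 20, 2057 is a Friday; the first Sunday on or after it is July 22, 2057 (2 days later).
From July 22, 2057 to August 15, 2057: 9 + 15 = 24 days (rest of July, August).
24 ÷ 7 = 3 full weeks with remainder 3, so 3 more Sundays after the first → 4.

4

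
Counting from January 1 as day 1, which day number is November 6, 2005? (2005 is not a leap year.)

310

Days in months before November: 31 + 28 + 31 + 30 + 31 + 30 + 31 + 31 + 30 + 31 = 304.
Plus 6 days into November → day 310.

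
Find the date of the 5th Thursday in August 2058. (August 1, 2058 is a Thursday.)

29 August 2058

August 2058 begins on a Thursday, so the first Thursday is August 1.
The 5th Thursday is 4 weeks later: 1 + 28 = 29.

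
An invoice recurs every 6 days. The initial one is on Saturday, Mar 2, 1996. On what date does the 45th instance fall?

The 45th occurrence is 44 intervals after the first: 44 × 6 = 264 days after Mar 2, 1996.
Mar has 31 days — 29 days to the end of Mar leaves 235.
Apr has 30 days (205 left).
May has 31 days (174 left).
Jun has 30 days (144 left).
Jul has 31 days (113 left).
Aug has 31 days (82 left).
Sep has 30 days (52 left).
Oct has 31 days (21 left).
21 days into Nov → Nov 21, 1996.

Nov 21, 1996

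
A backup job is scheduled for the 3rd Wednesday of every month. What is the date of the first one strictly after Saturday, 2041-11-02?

November 2041 starts on a Friday; its first Wednesday is the 6th, so the 3rd Wednesday is the 20th — 2041-11-20.
2041-11-20 is after 2041-11-02, so that is the next one.

2041-11-20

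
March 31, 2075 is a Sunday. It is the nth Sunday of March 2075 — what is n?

Day 31 falls in week ⌈31/7⌉ of the month.
Days 1–7 hold the 1st Sunday, 8–14 the 2nd, 15–21 the 3rd, 22–28 the 4th, 29–31 the 5th.
31 is in the range for the 5th.

5th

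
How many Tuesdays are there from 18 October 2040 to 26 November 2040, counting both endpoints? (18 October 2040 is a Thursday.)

18 October 2040 is a Thursday; the first Tuesday on or after it is 23 October 2040 (5 days later).
From 23 October 2040 to 26 November 2040: 8 + 26 = 34 days (rest of October, November).
34 ÷ 7 = 4 full weeks with remainder 6, so 4 more Tuesdays after the first → 5.

5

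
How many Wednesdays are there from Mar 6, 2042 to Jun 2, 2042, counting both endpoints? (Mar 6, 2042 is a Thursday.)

12

Mar 6, 2042 is a Thursday; the first Wednesday on or after it is Mar 12, 2042 (6 days later).
From Mar 12, 2042 to Jun 2, 2042: 19 + 30 + 31 + 2 = 82 days (rest of Mar, Apr, May, Jun).
82 ÷ 7 = 11 full weeks with remainder 5, so 11 more Wednesdays after the first → 12.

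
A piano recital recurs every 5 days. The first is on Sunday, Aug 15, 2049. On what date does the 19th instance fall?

The 19th occurrence is 18 intervals after the first: 18 × 5 = 90 days after Aug 15, 2049.
Aug has 31 days — 16 days to the end of Aug leaves 74.
Sep has 30 days (44 left).
Oct has 31 days (13 left).
13 days into Nov → Nov 13, 2049.

Nov 13, 2049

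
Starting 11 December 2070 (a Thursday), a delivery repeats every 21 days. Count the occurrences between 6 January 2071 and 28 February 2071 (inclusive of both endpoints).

2

Occurrences land 21·i days after 11 December 2070 for i = 0, 1, 2, …
6 January 2071 is 26 days after the start; 26 ÷ 21 = 1 remainder 5; since the remainder is 5, round up to i = 2. First occurrence in the window: #3 on 22 January 2071 (2×21 = 42 days in).
28 February 2071 is 79 days after the start; 79 ÷ 21 = 3 remainder 16. Last occurrence in the window: #4 on 12 February 2071.
Occurrences #3 through #4: 2 in total.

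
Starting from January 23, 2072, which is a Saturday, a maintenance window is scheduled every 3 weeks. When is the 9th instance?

The 9th occurrence is 8 intervals after the first: 8 × 21 = 168 days after January 23, 2072.
January has 31 days — 8 days to the end of January leaves 160.
February has 29 days (131 left).
March has 31 days (100 left).
April has 30 days (70 left).
May has 31 days (39 left).
June has 30 days (9 left).
9 days into July → July 9, 2072.

July 9, 2072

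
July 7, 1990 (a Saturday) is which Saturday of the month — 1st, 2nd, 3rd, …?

1st

Day 7 falls in week ⌈7/7⌉ of the month.
Days 1–7 hold the 1st Saturday, 8–14 the 2nd, 15–21 the 3rd, 22–28 the 4th, 29–31 the 5th.
7 is in the range for the 1st.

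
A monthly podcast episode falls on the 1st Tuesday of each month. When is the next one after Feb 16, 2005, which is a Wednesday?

Mar 1, 2005

Feb 2005 starts on a Tuesday, so its 1st Tuesday is Feb 1, 2005.
That is not after Feb 16, 2005, so look at Mar 2005.
Mar 2005 starts on a Tuesday, so its 1st Tuesday is Mar 1, 2005.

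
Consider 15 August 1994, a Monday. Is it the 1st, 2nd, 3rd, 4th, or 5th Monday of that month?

Day 15 falls in week ⌈15/7⌉ of the month.
Days 1–7 hold the 1st Monday, 8–14 the 2nd, 15–21 the 3rd, 22–28 the 4th, 29–31 the 5th.
15 is in the range for the 3rd.

3rd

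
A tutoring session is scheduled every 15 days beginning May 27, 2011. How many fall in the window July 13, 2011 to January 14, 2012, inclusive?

Occurrences land 15·i days after May 27, 2011 for i = 0, 1, 2, …
July 13, 2011 is 47 days after the start; 47 ÷ 15 = 3 remainder 2; since the remainder is 2, round up to i = 4. First occurrence in the window: #5 on July 26, 2011 (4×15 = 60 days in).
January 14, 2012 is 232 days after the start; 232 ÷ 15 = 15 remainder 7. Last occurrence in the window: #16 on January 7, 2012.
Occurrences #5 through #16: 12 in total.

12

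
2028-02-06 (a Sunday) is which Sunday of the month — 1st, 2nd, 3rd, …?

Day 6 falls in week ⌈6/7⌉ of the month.
Days 1–7 hold the 1st Sunday, 8–14 the 2nd, 15–21 the 3rd, 22–28 the 4th, 29–31 the 5th.
6 is in the range for the 1st.

1st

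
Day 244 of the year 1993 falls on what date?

January has 31 days (244 − 31 = 213 remain).
February has 28 days (213 − 28 = 185 remain).
March has 31 days (185 − 31 = 154 remain).
April has 30 days (154 − 30 = 124 remain).
May has 31 days (124 − 31 = 93 remain).
June has 30 days (93 − 30 = 63 remain).
July has 31 days (63 − 31 = 32 remain).
August has 31 days (32 − 31 = 1 remain).
1 into September → September 1.

1993-09-01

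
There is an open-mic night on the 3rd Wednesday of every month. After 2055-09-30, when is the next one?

September 2055 starts on a Wednesday; its first Wednesday is the 1st, so the 3rd Wednesday is the 15th — 2055-09-15.
That is not after 2055-09-30, so look at October 2055.
October 2055 starts on a Friday; its first Wednesday is the 6th, so the 3rd Wednesday is the 20th — 2055-10-20.

2055-10-20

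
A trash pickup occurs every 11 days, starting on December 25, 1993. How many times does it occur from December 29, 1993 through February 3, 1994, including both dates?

Occurrences land 11·i days after December 25, 1993 for i = 0, 1, 2, …
December 29, 1993 is 4 days after the start; 4 ÷ 11 = 0 remainder 4; since the remainder is 4, round up to i = 1. First occurrence in the window: #2 on January 5, 1994 (1×11 = 11 days in).
February 3, 1994 is 40 days after the start; 40 ÷ 11 = 3 remainder 7. Last occurrence in the window: #4 on January 27, 1994.
Occurrences #2 through #4: 3 in total.

3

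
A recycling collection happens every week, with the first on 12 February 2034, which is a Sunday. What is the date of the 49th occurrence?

The 49th occurrence is 48 intervals after the first: 48 × 7 = 336 days after 12 February 2034.
February has 28 days — 16 days to the end of February leaves 320.
March has 31 days (289 left).
April has 30 days (259 left).
May has 31 days (228 left).
June has 30 days (198 left).
July has 31 days (167 left).
August has 31 days (136 left).
September has 30 days (106 left).
October has 31 days (75 left).
November has 30 days (45 left).
December has 31 days (14 left).
14 days into January → 14 January 2035.

14 January 2035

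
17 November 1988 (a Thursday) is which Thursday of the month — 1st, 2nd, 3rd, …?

Day 17 falls in week ⌈17/7⌉ of the month.
Days 1–7 hold the 1st Thursday, 8–14 the 2nd, 15–21 the 3rd, 22–28 the 4th, 29–31 the 5th.
17 is in the range for the 3rd.

3rd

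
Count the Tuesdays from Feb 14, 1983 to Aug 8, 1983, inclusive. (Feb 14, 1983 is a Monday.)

Feb 14, 1983 is a Monday; the first Tuesday on or after it is Feb 15, 1983 (1 day later).
From Feb 15, 1983 to Aug 8, 1983: 13 + 31 + 30 + 31 + 30 + 31 + 8 = 174 days (rest of Feb, Mar, Apr, May, Jun, Jul, Aug).
174 ÷ 7 = 24 full weeks with remainder 6, so 24 more Tuesdays after the first → 25.

25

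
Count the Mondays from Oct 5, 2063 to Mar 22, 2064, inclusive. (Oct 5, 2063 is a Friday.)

Oct 5, 2063 is a Friday; the first Monday on or after it is Oct 8, 2063 (3 days later).
From Oct 8, 2063 to Mar 22, 2064: 23 + 30 + 31 + 31 + 29 + 22 = 166 days (rest of Oct, Nov, Dec, Jan, Feb, Mar).
166 ÷ 7 = 23 full weeks with remainder 5, so 23 more Mondays after the first → 24.

24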